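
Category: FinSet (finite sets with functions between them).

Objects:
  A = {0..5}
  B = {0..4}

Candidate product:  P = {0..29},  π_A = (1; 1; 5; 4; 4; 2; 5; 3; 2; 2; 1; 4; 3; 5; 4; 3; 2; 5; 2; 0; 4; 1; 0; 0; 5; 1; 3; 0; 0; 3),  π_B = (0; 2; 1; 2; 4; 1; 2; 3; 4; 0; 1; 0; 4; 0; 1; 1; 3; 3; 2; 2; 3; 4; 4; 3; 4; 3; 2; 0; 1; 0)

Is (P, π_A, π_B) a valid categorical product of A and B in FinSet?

Answer: VALID PRODUCT

Derivation:
|A|·|B| = 6·5 = 30;  |P| = 30
Check the pairing map k ↦ (π_A(k), π_B(k)):
  0 -> (1,0)
  1 -> (1,2)
  2 -> (5,1)
  3 -> (4,2)
  4 -> (4,4)
  5 -> (2,1)
  6 -> (5,2)
  7 -> (3,3)
  8 -> (2,4)
  9 -> (2,0)
  10 -> (1,1)
  11 -> (4,0)
  12 -> (3,4)
  13 -> (5,0)
  14 -> (4,1)
  15 -> (3,1)
  16 -> (2,3)
  17 -> (5,3)
  18 -> (2,2)
  19 -> (0,2)
  20 -> (4,3)
  21 -> (1,4)
  22 -> (0,4)
  23 -> (0,3)
  24 -> (5,4)
  25 -> (1,3)
  26 -> (3,2)
  27 -> (0,0)
  28 -> (0,1)
  29 -> (3,0)
distinct pairs in image: 30 / 30 needed
  → bijection onto A×B; projections well-typed.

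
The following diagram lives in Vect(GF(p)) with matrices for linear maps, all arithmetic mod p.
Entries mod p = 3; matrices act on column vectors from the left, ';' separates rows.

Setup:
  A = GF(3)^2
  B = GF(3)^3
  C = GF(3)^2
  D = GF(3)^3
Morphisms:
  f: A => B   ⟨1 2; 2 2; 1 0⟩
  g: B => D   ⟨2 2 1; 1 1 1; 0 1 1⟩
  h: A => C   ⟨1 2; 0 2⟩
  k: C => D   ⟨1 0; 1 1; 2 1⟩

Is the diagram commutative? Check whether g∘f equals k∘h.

1) trace f;g:
  e0=(1,0) f=>(1,2,1) g=>(1,1,0)
  e1=(0,1) f=>(2,2,0) g=>(2,1,2)
  result₁ = ⟨1 2; 1 1; 0 2⟩
2) trace h;k:
  e0=(1,0) h=>(1,0) k=>(1,1,2)
  e1=(0,1) h=>(2,2) k=>(2,1,0)
  result₂ = ⟨1 2; 1 1; 2 0⟩
Equal? NO — does not commute

Answer: DOES NOT COMMUTE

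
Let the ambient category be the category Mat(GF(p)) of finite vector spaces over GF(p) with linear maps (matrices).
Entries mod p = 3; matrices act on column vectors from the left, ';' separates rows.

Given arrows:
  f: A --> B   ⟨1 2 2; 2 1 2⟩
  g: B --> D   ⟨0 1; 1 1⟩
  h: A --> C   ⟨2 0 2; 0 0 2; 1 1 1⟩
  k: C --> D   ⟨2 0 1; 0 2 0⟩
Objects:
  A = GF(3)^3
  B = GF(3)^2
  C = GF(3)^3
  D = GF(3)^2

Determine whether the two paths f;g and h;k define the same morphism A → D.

Answer: COMMUTES

Trace:
Along f;g (path 1):
  e0=[1,0,0] f-->[1,2] g-->[2,0]
  e1=[0,1,0] f-->[2,1] g-->[1,0]
  e2=[0,0,1] f-->[2,2] g-->[2,1]
  result₁ = ⟨2 1 2; 0 0 1⟩
Along h;k (path 2):
  e0=[1,0,0] h-->[2,0,1] k-->[2,0]
  e1=[0,1,0] h-->[0,0,1] k-->[1,0]
  e2=[0,0,1] h-->[2,2,1] k-->[2,1]
  result₂ = ⟨2 1 2; 0 0 1⟩
Equal? same morphism ✓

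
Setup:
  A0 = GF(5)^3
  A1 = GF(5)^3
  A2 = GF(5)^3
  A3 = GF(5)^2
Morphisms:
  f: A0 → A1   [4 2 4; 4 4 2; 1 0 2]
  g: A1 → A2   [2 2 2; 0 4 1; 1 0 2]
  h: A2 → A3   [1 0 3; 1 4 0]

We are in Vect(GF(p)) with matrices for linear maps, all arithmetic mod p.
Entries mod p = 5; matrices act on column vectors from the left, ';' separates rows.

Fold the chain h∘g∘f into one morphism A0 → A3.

Answer: [1 3 0; 1 1 1]

Derivation:
  e0=[1,0,0] f→[4,4,1] g→[3,2,1] h→[1,1]
  e1=[0,1,0] f→[2,4,0] g→[2,1,2] h→[3,1]
  e2=[0,0,1] f→[4,2,2] g→[1,0,3] h→[0,1]
result: [1 3 0; 1 1 1]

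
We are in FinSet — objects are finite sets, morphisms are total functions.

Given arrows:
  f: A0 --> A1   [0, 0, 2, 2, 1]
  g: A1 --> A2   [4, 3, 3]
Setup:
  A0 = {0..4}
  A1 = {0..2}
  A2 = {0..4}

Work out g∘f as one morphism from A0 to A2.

Answer: [4, 4, 3, 3, 3]

Trace:
  0 f-->0 g-->4
  1 f-->0 g-->4
  2 f-->2 g-->3
  3 f-->2 g-->3
  4 f-->1 g-->3
composite: [4, 4, 3, 3, 3]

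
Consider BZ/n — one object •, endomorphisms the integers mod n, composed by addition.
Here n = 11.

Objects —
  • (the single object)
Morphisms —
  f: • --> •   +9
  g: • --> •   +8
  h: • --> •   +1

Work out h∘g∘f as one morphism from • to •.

  0 +9≡9 +8≡6 +1≡7  (mod 11)
⟦path⟧: +7

Answer: +7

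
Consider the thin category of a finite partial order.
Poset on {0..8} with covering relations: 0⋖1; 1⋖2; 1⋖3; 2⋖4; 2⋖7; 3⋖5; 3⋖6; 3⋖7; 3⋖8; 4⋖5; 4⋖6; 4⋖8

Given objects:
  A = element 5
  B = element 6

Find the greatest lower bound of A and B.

Answer: NO MEET EXISTS

Work:
{x : x≤A ∧ x≤B} = {0,1,2,3,4}  (A=5, B=6)
  maximal lower bounds 3 and 4 are incomparable: neither 3≤4 nor 4≤3
→ no greatest lower bound exists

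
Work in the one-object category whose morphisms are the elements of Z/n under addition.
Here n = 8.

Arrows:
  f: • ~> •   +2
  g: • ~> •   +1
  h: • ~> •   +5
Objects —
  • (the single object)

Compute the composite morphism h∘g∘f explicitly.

Answer: +0

Work:
  0 +2≡2 +1≡3 +5≡0  (mod 8)
composite: +0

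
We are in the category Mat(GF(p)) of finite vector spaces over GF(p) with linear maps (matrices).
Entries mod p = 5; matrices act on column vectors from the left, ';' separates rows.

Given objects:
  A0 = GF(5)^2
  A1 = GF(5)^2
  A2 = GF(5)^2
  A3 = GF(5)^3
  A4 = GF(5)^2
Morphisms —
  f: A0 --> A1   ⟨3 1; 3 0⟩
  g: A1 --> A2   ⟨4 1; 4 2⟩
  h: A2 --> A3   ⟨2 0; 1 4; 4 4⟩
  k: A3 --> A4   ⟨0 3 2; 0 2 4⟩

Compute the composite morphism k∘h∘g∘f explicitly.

Answer: ⟨0 4; 2 3⟩

Work:
  e0=[1,0] f-->[3,3] g-->[0,3] h-->[0,2,2] k-->[0,2]
  e1=[0,1] f-->[1,0] g-->[4,4] h-->[3,0,2] k-->[4,3]
result: ⟨0 4; 2 3⟩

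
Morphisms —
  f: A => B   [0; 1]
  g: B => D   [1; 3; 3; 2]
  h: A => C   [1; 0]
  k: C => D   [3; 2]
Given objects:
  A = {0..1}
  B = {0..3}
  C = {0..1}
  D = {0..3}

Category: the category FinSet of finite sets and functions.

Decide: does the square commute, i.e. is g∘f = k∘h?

Path 1 = f;g:
  0 f=>0 g=>1
  1 f=>1 g=>3
  ⟦path⟧₁ = [1; 3]
Path 2 = h;k:
  0 h=>1 k=>2
  1 h=>0 k=>3
  ⟦path⟧₂ = [2; 3]
Equal? distinct morphisms ✗

Answer: DOES NOT COMMUTE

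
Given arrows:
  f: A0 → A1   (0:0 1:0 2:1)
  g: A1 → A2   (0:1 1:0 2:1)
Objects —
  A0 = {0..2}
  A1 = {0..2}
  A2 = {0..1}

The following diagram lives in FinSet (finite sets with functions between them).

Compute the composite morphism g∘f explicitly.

Answer: (0:1 1:1 2:0)

Derivation:
  0 f→0 g→1
  1 f→0 g→1
  2 f→1 g→0
⟦path⟧: (0:1 1:1 2:0)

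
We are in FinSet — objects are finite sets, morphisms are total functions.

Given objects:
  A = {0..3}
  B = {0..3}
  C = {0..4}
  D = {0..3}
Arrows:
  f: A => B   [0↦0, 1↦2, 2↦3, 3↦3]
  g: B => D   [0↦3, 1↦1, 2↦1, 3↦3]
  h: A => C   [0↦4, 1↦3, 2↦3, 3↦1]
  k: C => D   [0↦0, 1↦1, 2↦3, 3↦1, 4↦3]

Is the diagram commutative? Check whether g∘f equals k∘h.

Answer: DOES NOT COMMUTE

Work:
1) trace f;g:
  0 f=>0 g=>3
  1 f=>2 g=>1
  2 f=>3 g=>3
  3 f=>3 g=>3
  result₁ = [0↦3, 1↦1, 2↦3, 3↦3]
2) trace h;k:
  0 h=>4 k=>3
  1 h=>3 k=>1
  2 h=>3 k=>1
  3 h=>1 k=>1
  result₂ = [0↦3, 1↦1, 2↦1, 3↦1]
Equal? differ; not commutative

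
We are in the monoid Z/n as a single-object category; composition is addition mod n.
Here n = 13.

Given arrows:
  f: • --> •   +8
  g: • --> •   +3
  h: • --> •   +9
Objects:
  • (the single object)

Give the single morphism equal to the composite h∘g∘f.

  0 +8≡8 +3≡11 +9≡7  (mod 13)
composite: +7

Answer: +7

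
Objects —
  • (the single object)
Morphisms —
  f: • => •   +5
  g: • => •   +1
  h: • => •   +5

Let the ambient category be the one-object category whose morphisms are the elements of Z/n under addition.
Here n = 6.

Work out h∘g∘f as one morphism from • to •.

  0 +5≡5 +1≡0 +5≡5  (mod 6)
result: +5

Answer: +5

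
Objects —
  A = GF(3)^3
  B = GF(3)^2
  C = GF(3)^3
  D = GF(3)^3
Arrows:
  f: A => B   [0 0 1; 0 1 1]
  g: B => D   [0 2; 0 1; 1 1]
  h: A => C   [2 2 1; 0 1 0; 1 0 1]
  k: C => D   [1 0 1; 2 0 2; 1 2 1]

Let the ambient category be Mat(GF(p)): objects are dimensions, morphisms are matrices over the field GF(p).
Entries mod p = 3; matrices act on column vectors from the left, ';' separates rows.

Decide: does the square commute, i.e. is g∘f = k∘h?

Along f;g (path 1):
  e0=[1,0,0] f=>[0,0] g=>[0,0,0]
  e1=[0,1,0] f=>[0,1] g=>[2,1,1]
  e2=[0,0,1] f=>[1,1] g=>[2,1,2]
  result₁ = [0 2 2; 0 1 1; 0 1 2]
Along h;k (path 2):
  e0=[1,0,0] h=>[2,0,1] k=>[0,0,0]
  e1=[0,1,0] h=>[2,1,0] k=>[2,1,1]
  e2=[0,0,1] h=>[1,0,1] k=>[2,1,2]
  result₂ = [0 2 2; 0 1 1; 0 1 2]
Equal? equal; square commutes

Answer: COMMUTES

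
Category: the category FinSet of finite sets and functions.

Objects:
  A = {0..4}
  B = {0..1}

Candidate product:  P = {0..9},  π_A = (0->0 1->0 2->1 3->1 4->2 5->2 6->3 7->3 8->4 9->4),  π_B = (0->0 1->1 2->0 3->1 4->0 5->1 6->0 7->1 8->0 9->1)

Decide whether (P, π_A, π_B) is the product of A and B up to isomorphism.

|A|·|B| = 5·2 = 10;  |P| = 10
Check the pairing map k ↦ (π_A(k), π_B(k)):
  0 -> (0,0)
  1 -> (0,1)
  2 -> (1,0)
  3 -> (1,1)
  4 -> (2,0)
  5 -> (2,1)
  6 -> (3,0)
  7 -> (3,1)
  8 -> (4,0)
  9 -> (4,1)
distinct pairs in image: 10 / 10 needed
  → bijection onto A×B; projections well-typed.

Answer: VALID PRODUCT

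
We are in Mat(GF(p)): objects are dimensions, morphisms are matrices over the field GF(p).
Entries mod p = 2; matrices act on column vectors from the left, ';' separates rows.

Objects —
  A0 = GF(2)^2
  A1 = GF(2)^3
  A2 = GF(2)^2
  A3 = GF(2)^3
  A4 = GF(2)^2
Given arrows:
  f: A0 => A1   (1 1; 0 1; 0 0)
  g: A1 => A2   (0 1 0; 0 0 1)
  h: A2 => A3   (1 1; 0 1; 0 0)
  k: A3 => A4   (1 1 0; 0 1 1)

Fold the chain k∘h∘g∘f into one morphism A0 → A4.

  e0=[1,0] f=>[1,0,0] g=>[0,0] h=>[0,0,0] k=>[0,0]
  e1=[0,1] f=>[1,1,0] g=>[1,0] h=>[1,0,0] k=>[1,0]
⟦path⟧: (0 1; 0 0)

Answer: (0 1; 0 0)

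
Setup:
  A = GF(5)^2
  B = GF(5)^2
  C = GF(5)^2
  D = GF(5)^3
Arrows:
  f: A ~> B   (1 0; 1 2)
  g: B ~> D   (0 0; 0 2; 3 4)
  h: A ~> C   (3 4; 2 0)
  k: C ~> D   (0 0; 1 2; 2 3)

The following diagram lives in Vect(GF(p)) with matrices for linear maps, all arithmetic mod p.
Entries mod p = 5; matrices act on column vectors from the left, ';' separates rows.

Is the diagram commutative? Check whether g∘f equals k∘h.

Answer: COMMUTES

Trace:
Path 1 = f;g:
  e0=⟨1,0⟩ f~>⟨1,1⟩ g~>⟨0,2,2⟩
  e1=⟨0,1⟩ f~>⟨0,2⟩ g~>⟨0,4,3⟩
  composite₁ = (0 0; 2 4; 2 3)
Path 2 = h;k:
  e0=⟨1,0⟩ h~>⟨3,2⟩ k~>⟨0,2,2⟩
  e1=⟨0,1⟩ h~>⟨4,0⟩ k~>⟨0,4,3⟩
  composite₂ = (0 0; 2 4; 2 3)
Equal? same morphism ✓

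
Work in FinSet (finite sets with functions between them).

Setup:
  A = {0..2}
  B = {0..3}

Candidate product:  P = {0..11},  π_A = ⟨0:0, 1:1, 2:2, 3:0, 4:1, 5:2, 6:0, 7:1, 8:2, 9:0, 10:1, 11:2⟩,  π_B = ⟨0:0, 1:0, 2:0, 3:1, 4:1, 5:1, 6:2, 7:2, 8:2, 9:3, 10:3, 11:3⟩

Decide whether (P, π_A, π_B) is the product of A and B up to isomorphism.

|A|·|B| = 3·4 = 12;  |P| = 12
Check the pairing map k ↦ (π_A(k), π_B(k)):
  0 : (0,0)
  1 : (1,0)
  2 : (2,0)
  3 : (0,1)
  4 : (1,1)
  5 : (2,1)
  6 : (0,2)
  7 : (1,2)
  8 : (2,2)
  9 : (0,3)
  10 : (1,3)
  11 : (2,3)
distinct pairs in image: 12 / 12 needed
  → bijection onto A×B; projections well-typed.

Answer: VALID PRODUCT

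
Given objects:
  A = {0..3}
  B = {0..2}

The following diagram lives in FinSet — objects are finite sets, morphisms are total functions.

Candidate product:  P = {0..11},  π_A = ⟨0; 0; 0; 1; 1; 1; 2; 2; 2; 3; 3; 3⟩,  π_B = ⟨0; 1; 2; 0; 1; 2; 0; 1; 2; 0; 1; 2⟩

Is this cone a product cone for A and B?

Answer: VALID PRODUCT

Trace:
|A|·|B| = 4·3 = 12;  |P| = 12
Check the pairing map k ↦ (π_A(k), π_B(k)):
  0 ↦ (0,0)
  1 ↦ (0,1)
  2 ↦ (0,2)
  3 ↦ (1,0)
  4 ↦ (1,1)
  5 ↦ (1,2)
  6 ↦ (2,0)
  7 ↦ (2,1)
  8 ↦ (2,2)
  9 ↦ (3,0)
  10 ↦ (3,1)
  11 ↦ (3,2)
distinct pairs in image: 12 / 12 needed
  → bijection onto A×B; projections well-typed.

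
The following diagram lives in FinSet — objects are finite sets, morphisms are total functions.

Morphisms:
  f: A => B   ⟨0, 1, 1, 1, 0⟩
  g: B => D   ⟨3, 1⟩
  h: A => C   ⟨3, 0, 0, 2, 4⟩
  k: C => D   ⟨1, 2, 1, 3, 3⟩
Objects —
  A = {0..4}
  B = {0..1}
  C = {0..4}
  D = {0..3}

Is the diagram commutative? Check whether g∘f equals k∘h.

1) trace f;g:
  0 f=>0 g=>3
  1 f=>1 g=>1
  2 f=>1 g=>1
  3 f=>1 g=>1
  4 f=>0 g=>3
  ⟦path⟧₁ = ⟨3, 1, 1, 1, 3⟩
2) trace h;k:
  0 h=>3 k=>3
  1 h=>0 k=>1
  2 h=>0 k=>1
  3 h=>2 k=>1
  4 h=>4 k=>3
  ⟦path⟧₂ = ⟨3, 1, 1, 1, 3⟩
Equal? equal; square commutes

Answer: COMMUTES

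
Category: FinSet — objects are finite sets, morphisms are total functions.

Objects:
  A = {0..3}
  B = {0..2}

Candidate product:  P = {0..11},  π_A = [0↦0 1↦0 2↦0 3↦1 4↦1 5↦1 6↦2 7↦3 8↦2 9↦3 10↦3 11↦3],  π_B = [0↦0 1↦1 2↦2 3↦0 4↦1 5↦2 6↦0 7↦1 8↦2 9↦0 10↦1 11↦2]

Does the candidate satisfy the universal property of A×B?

|A|·|B| = 4·3 = 12;  |P| = 12
Check the pairing map k ↦ (π_A(k), π_B(k)):
  0 ↦ (0,0)
  1 ↦ (0,1)
  2 ↦ (0,2)
  3 ↦ (1,0)
  4 ↦ (1,1)
  5 ↦ (1,2)
  6 ↦ (2,0)
  7 ↦ (3,1)
  8 ↦ (2,2)
  9 ↦ (3,0)
  10 ↦ (3,1)  ✗ repeats pair of k=7
  11 ↦ (3,2)
distinct pairs in image: 11 / 12 needed
  → (3,1) hit at k=7 and k=10

Answer: NOT A VALID PRODUCT — duplicate pair at indices 10,7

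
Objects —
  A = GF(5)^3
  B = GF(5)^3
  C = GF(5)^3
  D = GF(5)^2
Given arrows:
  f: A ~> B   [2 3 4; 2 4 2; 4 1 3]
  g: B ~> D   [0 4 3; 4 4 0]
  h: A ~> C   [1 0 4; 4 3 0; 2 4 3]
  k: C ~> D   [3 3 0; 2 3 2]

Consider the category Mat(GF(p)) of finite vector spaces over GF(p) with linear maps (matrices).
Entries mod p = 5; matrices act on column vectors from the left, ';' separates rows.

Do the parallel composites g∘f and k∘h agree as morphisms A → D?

Answer: DOES NOT COMMUTE

Derivation:
1) trace f;g:
  e0=[1,0,0] f~>[2,2,4] g~>[0,1]
  e1=[0,1,0] f~>[3,4,1] g~>[4,3]
  e2=[0,0,1] f~>[4,2,3] g~>[2,4]
  composite₁ = [0 4 2; 1 3 4]
2) trace h;k:
  e0=[1,0,0] h~>[1,4,2] k~>[0,3]
  e1=[0,1,0] h~>[0,3,4] k~>[4,2]
  e2=[0,0,1] h~>[4,0,3] k~>[2,4]
  composite₂ = [0 4 2; 3 2 4]
Equal? differ; not commutative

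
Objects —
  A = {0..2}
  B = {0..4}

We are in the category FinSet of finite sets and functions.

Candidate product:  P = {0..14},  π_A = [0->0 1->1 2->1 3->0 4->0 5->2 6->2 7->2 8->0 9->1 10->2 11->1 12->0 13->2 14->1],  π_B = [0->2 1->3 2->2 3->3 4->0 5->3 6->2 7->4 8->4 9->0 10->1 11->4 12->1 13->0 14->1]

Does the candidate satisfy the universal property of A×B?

Answer: VALID PRODUCT

Derivation:
|A|·|B| = 3·5 = 15;  |P| = 15
Check the pairing map k ↦ (π_A(k), π_B(k)):
  0 -> (0,2)
  1 -> (1,3)
  2 -> (1,2)
  3 -> (0,3)
  4 -> (0,0)
  5 -> (2,3)
  6 -> (2,2)
  7 -> (2,4)
  8 -> (0,4)
  9 -> (1,0)
  10 -> (2,1)
  11 -> (1,4)
  12 -> (0,1)
  13 -> (2,0)
  14 -> (1,1)
distinct pairs in image: 15 / 15 needed
  → bijection onto A×B; projections well-typed.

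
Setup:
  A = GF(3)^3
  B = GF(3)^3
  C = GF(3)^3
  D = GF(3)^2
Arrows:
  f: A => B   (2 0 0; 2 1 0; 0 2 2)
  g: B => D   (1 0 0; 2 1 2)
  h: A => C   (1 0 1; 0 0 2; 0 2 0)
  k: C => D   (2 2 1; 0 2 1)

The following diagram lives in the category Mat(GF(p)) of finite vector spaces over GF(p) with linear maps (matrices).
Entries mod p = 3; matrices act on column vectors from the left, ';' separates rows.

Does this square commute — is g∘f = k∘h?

Answer: DOES NOT COMMUTE

Trace:
1) trace f;g:
  e0=(1,0,0) f=>(2,2,0) g=>(2,0)
  e1=(0,1,0) f=>(0,1,2) g=>(0,2)
  e2=(0,0,1) f=>(0,0,2) g=>(0,1)
  ⟦path⟧₁ = (2 0 0; 0 2 1)
2) trace h;k:
  e0=(1,0,0) h=>(1,0,0) k=>(2,0)
  e1=(0,1,0) h=>(0,0,2) k=>(2,2)
  e2=(0,0,1) h=>(1,2,0) k=>(0,1)
  ⟦path⟧₂ = (2 2 0; 0 2 1)
Equal? distinct morphisms ✗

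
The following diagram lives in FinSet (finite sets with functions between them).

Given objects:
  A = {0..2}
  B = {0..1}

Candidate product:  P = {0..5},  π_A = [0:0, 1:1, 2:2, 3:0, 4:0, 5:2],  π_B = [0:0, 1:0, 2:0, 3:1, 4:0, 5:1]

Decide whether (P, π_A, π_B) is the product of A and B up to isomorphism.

Answer: NOT A VALID PRODUCT — duplicate pair at indices 0,4

Derivation:
|A|·|B| = 3·2 = 6;  |P| = 6
Check the pairing map k ↦ (π_A(k), π_B(k)):
  0 : (0,0)
  1 : (1,0)
  2 : (2,0)
  3 : (0,1)
  4 : (0,0)  ✗ repeats pair of k=0
  5 : (2,1)
distinct pairs in image: 5 / 6 needed
  → (0,0) hit at k=0 and k=4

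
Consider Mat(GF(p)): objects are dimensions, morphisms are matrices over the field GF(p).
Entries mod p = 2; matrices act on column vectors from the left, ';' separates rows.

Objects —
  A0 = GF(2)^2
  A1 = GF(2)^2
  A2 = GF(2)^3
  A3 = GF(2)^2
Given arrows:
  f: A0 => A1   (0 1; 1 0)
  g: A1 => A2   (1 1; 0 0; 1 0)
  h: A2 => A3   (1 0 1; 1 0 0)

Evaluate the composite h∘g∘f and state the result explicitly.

Answer: (1 0; 1 1)

Trace:
  e0=⟨1,0⟩ f=>⟨0,1⟩ g=>⟨1,0,0⟩ h=>⟨1,1⟩
  e1=⟨0,1⟩ f=>⟨1,0⟩ g=>⟨1,0,1⟩ h=>⟨0,1⟩
⟦path⟧: (1 0; 1 1)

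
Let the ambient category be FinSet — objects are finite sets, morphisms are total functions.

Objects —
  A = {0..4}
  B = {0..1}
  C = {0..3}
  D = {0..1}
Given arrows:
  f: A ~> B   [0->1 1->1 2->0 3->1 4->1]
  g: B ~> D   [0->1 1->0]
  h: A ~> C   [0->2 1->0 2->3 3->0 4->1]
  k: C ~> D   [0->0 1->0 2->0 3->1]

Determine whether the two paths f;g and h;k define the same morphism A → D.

1) trace f;g:
  0 f~>1 g~>0
  1 f~>1 g~>0
  2 f~>0 g~>1
  3 f~>1 g~>0
  4 f~>1 g~>0
  result₁ = [0->0 1->0 2->1 3->0 4->0]
2) trace h;k:
  0 h~>2 k~>0
  1 h~>0 k~>0
  2 h~>3 k~>1
  3 h~>0 k~>0
  4 h~>1 k~>0
  result₂ = [0->0 1->0 2->1 3->0 4->0]
Equal? equal; square commutes

Answer: COMMUTES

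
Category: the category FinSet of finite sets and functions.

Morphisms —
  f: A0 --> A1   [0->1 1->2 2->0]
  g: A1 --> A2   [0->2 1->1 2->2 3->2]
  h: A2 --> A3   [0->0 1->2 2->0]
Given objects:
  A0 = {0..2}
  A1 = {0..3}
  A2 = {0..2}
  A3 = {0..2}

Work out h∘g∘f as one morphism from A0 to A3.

Answer: [0->2 1->0 2->0]

Work:
  0 f-->1 g-->1 h-->2
  1 f-->2 g-->2 h-->0
  2 f-->0 g-->2 h-->0
composite: [0->2 1->0 2->0]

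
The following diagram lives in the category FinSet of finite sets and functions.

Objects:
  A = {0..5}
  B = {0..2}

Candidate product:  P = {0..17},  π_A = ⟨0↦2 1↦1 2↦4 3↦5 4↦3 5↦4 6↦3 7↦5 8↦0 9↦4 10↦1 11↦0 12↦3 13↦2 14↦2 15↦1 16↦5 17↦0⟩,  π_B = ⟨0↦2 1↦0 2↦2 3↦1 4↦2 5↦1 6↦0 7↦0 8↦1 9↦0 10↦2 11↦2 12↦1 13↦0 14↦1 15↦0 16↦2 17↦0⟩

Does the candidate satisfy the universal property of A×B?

Answer: NOT A VALID PRODUCT — duplicate pair at indices 15,1

Work:
|A|·|B| = 6·3 = 18;  |P| = 18
Check the pairing map k ↦ (π_A(k), π_B(k)):
  0 ↦ (2,2)
  1 ↦ (1,0)
  2 ↦ (4,2)
  3 ↦ (5,1)
  4 ↦ (3,2)
  5 ↦ (4,1)
  6 ↦ (3,0)
  7 ↦ (5,0)
  8 ↦ (0,1)
  9 ↦ (4,0)
  10 ↦ (1,2)
  11 ↦ (0,2)
  12 ↦ (3,1)
  13 ↦ (2,0)
  14 ↦ (2,1)
  15 ↦ (1,0)  ✗ repeats pair of k=1
  16 ↦ (5,2)
  17 ↦ (0,0)
distinct pairs in image: 17 / 18 needed
  → (1,0) hit at k=1 and k=15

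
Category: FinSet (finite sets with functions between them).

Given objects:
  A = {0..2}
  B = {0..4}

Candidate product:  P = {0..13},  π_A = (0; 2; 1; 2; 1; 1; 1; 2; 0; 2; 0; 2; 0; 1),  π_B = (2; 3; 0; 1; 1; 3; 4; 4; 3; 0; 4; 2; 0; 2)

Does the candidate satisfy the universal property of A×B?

Answer: NOT A VALID PRODUCT — |P|=14 ≠ |A|·|B|=15

Work:
|A|·|B| = 3·5 = 15;  |P| = 14
  → cardinalities differ; no bijection possible.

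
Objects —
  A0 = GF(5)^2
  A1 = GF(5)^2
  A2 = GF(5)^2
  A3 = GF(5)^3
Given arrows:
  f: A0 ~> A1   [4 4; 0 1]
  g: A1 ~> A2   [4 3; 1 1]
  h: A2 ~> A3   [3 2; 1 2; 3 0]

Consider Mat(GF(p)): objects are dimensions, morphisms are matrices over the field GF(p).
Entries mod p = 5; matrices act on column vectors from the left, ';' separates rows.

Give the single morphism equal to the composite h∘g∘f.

Answer: [1 2; 4 4; 3 2]

Derivation:
  e0=[1,0] f~>[4,0] g~>[1,4] h~>[1,4,3]
  e1=[0,1] f~>[4,1] g~>[4,0] h~>[2,4,2]
result: [1 2; 4 4; 3 2]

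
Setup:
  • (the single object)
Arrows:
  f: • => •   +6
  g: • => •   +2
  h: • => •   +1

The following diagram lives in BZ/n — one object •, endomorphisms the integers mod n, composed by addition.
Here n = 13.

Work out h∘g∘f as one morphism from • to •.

  0 +6≡6 +2≡8 +1≡9  (mod 13)
result: +9

Answer: +9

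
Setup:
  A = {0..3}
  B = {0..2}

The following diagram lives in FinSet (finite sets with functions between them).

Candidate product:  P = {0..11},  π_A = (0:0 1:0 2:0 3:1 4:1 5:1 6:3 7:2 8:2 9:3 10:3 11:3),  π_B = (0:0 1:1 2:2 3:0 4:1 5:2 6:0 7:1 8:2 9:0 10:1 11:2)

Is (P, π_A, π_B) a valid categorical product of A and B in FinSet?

Answer: NOT A VALID PRODUCT — duplicate pair at indices 9,6

Work:
|A|·|B| = 4·3 = 12;  |P| = 12
Check the pairing map k ↦ (π_A(k), π_B(k)):
  0 : (0,0)
  1 : (0,1)
  2 : (0,2)
  3 : (1,0)
  4 : (1,1)
  5 : (1,2)
  6 : (3,0)
  7 : (2,1)
  8 : (2,2)
  9 : (3,0)  ✗ repeats pair of k=6
  10 : (3,1)
  11 : (3,2)
distinct pairs in image: 11 / 12 needed
  → (3,0) hit at k=6 and k=9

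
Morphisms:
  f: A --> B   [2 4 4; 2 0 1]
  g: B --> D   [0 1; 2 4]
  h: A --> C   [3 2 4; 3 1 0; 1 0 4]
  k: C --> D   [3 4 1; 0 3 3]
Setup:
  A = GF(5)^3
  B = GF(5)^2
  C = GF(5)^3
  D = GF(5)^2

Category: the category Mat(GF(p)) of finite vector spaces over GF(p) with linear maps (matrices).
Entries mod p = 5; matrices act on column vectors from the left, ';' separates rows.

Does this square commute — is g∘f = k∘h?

1) trace f;g:
  e0=(1,0,0) f-->(2,2) g-->(2,2)
  e1=(0,1,0) f-->(4,0) g-->(0,3)
  e2=(0,0,1) f-->(4,1) g-->(1,2)
  result₁ = [2 0 1; 2 3 2]
2) trace h;k:
  e0=(1,0,0) h-->(3,3,1) k-->(2,2)
  e1=(0,1,0) h-->(2,1,0) k-->(0,3)
  e2=(0,0,1) h-->(4,0,4) k-->(1,2)
  result₂ = [2 0 1; 2 3 2]
Equal? equal; square commutes

Answer: COMMUTES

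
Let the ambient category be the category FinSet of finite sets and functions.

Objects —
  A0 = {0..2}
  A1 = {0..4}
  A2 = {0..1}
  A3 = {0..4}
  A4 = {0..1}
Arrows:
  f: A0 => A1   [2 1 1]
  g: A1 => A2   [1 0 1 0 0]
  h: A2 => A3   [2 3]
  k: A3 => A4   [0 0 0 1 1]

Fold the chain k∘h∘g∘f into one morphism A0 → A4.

Answer: [1 0 0]

Trace:
  0 f=>2 g=>1 h=>3 k=>1
  1 f=>1 g=>0 h=>2 k=>0
  2 f=>1 g=>0 h=>2 k=>0
result: [1 0 0]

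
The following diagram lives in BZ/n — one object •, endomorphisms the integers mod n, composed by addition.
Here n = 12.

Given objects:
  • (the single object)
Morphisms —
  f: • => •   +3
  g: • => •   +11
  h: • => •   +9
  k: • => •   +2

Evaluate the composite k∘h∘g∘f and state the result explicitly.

Answer: +1

Trace:
  0 +3≡3 +11≡2 +9≡11 +2≡1  (mod 12)
composite: +1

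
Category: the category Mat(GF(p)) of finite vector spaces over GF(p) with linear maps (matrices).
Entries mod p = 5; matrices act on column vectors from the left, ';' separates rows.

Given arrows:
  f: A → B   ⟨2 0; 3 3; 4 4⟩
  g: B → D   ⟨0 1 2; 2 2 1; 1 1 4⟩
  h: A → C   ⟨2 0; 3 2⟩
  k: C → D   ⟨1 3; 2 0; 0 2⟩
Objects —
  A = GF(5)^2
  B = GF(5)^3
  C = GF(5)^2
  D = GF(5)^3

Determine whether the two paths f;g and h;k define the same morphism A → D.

Answer: COMMUTES

Derivation:
Along f;g (path 1):
  e0=⟨1,0⟩ f→⟨2,3,4⟩ g→⟨1,4,1⟩
  e1=⟨0,1⟩ f→⟨0,3,4⟩ g→⟨1,0,4⟩
  ⟦path⟧₁ = ⟨1 1; 4 0; 1 4⟩
Along h;k (path 2):
  e0=⟨1,0⟩ h→⟨2,3⟩ k→⟨1,4,1⟩
  e1=⟨0,1⟩ h→⟨0,2⟩ k→⟨1,0,4⟩
  ⟦path⟧₂ = ⟨1 1; 4 0; 1 4⟩
Equal? same morphism ✓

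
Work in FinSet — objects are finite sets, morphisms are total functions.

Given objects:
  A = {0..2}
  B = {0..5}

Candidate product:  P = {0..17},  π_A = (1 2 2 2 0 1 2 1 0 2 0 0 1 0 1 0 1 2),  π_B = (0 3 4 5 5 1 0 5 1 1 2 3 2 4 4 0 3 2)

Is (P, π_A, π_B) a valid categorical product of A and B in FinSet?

|A|·|B| = 3·6 = 18;  |P| = 18
Check the pairing map k ↦ (π_A(k), π_B(k)):
  0 : (1,0)
  1 : (2,3)
  2 : (2,4)
  3 : (2,5)
  4 : (0,5)
  5 : (1,1)
  6 : (2,0)
  7 : (1,5)
  8 : (0,1)
  9 : (2,1)
  10 : (0,2)
  11 : (0,3)
  12 : (1,2)
  13 : (0,4)
  14 : (1,4)
  15 : (0,0)
  16 : (1,3)
  17 : (2,2)
distinct pairs in image: 18 / 18 needed
  → bijection onto A×B; projections well-typed.

Answer: VALID PRODUCT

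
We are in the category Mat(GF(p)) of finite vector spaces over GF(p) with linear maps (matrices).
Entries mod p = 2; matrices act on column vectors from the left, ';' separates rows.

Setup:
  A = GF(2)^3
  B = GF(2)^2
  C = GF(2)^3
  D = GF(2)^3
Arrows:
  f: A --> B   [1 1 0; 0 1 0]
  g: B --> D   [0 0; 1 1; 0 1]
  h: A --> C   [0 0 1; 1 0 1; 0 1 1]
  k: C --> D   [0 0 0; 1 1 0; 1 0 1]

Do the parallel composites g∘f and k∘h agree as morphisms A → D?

Along f;g (path 1):
  e0=[1,0,0] f-->[1,0] g-->[0,1,0]
  e1=[0,1,0] f-->[1,1] g-->[0,0,1]
  e2=[0,0,1] f-->[0,0] g-->[0,0,0]
  ⟦path⟧₁ = [0 0 0; 1 0 0; 0 1 0]
Along h;k (path 2):
  e0=[1,0,0] h-->[0,1,0] k-->[0,1,0]
  e1=[0,1,0] h-->[0,0,1] k-->[0,0,1]
  e2=[0,0,1] h-->[1,1,1] k-->[0,0,0]
  ⟦path⟧₂ = [0 0 0; 1 0 0; 0 1 0]
Equal? equal; square commutes

Answer: COMMUTES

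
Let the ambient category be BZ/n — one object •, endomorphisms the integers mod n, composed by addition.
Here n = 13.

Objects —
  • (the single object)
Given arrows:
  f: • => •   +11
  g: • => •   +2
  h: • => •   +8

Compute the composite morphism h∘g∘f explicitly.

  0 +11≡11 +2≡0 +8≡8  (mod 13)
result: +8

Answer: +8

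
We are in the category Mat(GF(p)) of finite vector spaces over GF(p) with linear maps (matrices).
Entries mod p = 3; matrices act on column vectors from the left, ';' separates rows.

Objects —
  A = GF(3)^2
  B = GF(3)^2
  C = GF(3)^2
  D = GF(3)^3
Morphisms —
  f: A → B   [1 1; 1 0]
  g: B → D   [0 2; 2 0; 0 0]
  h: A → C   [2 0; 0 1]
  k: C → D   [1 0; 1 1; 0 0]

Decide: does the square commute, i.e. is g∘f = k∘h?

Path 1 = f;g:
  e0=(1,0) f→(1,1) g→(2,2,0)
  e1=(0,1) f→(1,0) g→(0,2,0)
  ⟦path⟧₁ = [2 0; 2 2; 0 0]
Path 2 = h;k:
  e0=(1,0) h→(2,0) k→(2,2,0)
  e1=(0,1) h→(0,1) k→(0,1,0)
  ⟦path⟧₂ = [2 0; 2 1; 0 0]
Equal? distinct morphisms ✗

Answer: DOES NOT COMMUTE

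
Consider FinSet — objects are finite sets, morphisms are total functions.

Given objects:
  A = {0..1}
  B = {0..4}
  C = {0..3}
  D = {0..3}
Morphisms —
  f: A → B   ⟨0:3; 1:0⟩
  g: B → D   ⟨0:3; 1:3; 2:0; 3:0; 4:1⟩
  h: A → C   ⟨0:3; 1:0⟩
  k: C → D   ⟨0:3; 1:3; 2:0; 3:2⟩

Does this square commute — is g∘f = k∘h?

Along f;g (path 1):
  0 f→3 g→0
  1 f→0 g→3
  ⟦path⟧₁ = ⟨0:0; 1:3⟩
Along h;k (path 2):
  0 h→3 k→2
  1 h→0 k→3
  ⟦path⟧₂ = ⟨0:2; 1:3⟩
Equal? NO — does not commute

Answer: DOES NOT COMMUTE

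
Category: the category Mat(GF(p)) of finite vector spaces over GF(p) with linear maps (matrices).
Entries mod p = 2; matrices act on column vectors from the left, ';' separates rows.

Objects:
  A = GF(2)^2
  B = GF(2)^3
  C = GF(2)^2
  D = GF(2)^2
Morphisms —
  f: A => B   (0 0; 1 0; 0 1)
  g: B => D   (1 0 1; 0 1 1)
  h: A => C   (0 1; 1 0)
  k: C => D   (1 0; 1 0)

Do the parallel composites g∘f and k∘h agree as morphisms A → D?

Along f;g (path 1):
  e0=[1,0] f=>[0,1,0] g=>[0,1]
  e1=[0,1] f=>[0,0,1] g=>[1,1]
  result₁ = (0 1; 1 1)
Along h;k (path 2):
  e0=[1,0] h=>[0,1] k=>[0,0]
  e1=[0,1] h=>[1,0] k=>[1,1]
  result₂ = (0 1; 0 1)
Equal? NO — does not commute

Answer: DOES NOT COMMUTE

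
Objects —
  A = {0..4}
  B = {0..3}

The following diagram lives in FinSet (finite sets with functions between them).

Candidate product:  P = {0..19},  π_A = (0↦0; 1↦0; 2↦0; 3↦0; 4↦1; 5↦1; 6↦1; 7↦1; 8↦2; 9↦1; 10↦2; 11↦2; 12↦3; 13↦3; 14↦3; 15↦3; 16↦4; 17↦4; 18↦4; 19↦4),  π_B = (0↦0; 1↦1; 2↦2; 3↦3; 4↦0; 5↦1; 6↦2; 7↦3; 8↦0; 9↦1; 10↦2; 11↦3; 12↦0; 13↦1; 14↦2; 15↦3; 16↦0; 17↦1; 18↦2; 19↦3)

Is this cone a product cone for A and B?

|A|·|B| = 5·4 = 20;  |P| = 20
Check the pairing map k ↦ (π_A(k), π_B(k)):
  0 ↦ (0,0)
  1 ↦ (0,1)
  2 ↦ (0,2)
  3 ↦ (0,3)
  4 ↦ (1,0)
  5 ↦ (1,1)
  6 ↦ (1,2)
  7 ↦ (1,3)
  8 ↦ (2,0)
  9 ↦ (1,1)  ✗ repeats pair of k=5
  10 ↦ (2,2)
  11 ↦ (2,3)
  12 ↦ (3,0)
  13 ↦ (3,1)
  14 ↦ (3,2)
  15 ↦ (3,3)
  16 ↦ (4,0)
  17 ↦ (4,1)
  18 ↦ (4,2)
  19 ↦ (4,3)
distinct pairs in image: 19 / 20 needed
  → (1,1) hit at k=5 and k=9

Answer: NOT A VALID PRODUCT — duplicate pair at indices 5,9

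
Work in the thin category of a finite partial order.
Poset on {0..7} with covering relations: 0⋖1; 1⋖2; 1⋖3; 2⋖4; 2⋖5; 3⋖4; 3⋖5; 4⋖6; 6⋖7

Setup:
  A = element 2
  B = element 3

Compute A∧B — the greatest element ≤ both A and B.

Common predecessors of 2,3: {0,1}
  0 ⊑ 1
  1 ⊑ 1
glb = 1

Answer: A∧B = 1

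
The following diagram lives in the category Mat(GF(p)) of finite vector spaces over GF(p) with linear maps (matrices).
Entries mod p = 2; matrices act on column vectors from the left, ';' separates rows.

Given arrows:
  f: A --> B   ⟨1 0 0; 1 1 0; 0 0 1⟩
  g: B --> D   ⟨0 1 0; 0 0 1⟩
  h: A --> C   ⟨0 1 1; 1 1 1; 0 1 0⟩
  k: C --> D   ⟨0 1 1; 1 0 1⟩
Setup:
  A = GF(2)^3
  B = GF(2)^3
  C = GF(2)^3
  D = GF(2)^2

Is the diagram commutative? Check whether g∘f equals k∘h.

Answer: DOES NOT COMMUTE

Trace:
Along f;g (path 1):
  e0=[1,0,0] f-->[1,1,0] g-->[1,0]
  e1=[0,1,0] f-->[0,1,0] g-->[1,0]
  e2=[0,0,1] f-->[0,0,1] g-->[0,1]
  composite₁ = ⟨1 1 0; 0 0 1⟩
Along h;k (path 2):
  e0=[1,0,0] h-->[0,1,0] k-->[1,0]
  e1=[0,1,0] h-->[1,1,1] k-->[0,0]
  e2=[0,0,1] h-->[1,1,0] k-->[1,1]
  composite₂ = ⟨1 0 1; 0 0 1⟩
Equal? differ; not commutative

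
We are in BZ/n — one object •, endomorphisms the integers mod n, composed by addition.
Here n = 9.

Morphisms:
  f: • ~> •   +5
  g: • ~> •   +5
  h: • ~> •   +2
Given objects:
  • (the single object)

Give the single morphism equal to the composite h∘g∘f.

  0 +5≡5 +5≡1 +2≡3  (mod 9)
result: +3

Answer: +3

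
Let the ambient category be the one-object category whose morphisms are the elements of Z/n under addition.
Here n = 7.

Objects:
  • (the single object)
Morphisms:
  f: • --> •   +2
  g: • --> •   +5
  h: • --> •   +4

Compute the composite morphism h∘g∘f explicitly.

  0 +2≡2 +5≡0 +4≡4  (mod 7)
composite: +4

Answer: +4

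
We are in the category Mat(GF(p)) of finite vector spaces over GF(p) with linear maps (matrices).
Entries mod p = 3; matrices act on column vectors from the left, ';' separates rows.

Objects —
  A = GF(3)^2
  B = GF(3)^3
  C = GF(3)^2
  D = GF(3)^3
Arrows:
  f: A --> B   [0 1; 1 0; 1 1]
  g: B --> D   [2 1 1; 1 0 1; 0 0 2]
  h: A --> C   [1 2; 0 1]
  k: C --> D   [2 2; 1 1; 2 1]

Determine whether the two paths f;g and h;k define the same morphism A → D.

Answer: DOES NOT COMMUTE

Trace:
Path 1 = f;g:
  e0=[1,0] f-->[0,1,1] g-->[2,1,2]
  e1=[0,1] f-->[1,0,1] g-->[0,2,2]
  composite₁ = [2 0; 1 2; 2 2]
Path 2 = h;k:
  e0=[1,0] h-->[1,0] k-->[2,1,2]
  e1=[0,1] h-->[2,1] k-->[0,0,2]
  composite₂ = [2 0; 1 0; 2 2]
Equal? NO — does not commute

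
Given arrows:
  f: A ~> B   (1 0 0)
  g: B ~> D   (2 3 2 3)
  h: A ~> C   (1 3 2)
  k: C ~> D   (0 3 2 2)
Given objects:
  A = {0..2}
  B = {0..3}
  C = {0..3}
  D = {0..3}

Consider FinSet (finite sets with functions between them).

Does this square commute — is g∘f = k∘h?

1) trace f;g:
  0 f~>1 g~>3
  1 f~>0 g~>2
  2 f~>0 g~>2
  composite₁ = (3 2 2)
2) trace h;k:
  0 h~>1 k~>3
  1 h~>3 k~>2
  2 h~>2 k~>2
  composite₂ = (3 2 2)
Equal? YES — commutes

Answer: COMMUTES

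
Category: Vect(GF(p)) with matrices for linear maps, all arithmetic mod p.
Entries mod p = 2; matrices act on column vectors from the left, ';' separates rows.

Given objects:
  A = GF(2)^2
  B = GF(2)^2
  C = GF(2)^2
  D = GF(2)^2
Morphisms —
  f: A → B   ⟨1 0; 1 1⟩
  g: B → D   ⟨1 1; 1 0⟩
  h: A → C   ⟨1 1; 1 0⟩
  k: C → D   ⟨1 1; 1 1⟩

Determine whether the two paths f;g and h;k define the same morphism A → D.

1) trace f;g:
  e0=(1,0) f→(1,1) g→(0,1)
  e1=(0,1) f→(0,1) g→(1,0)
  composite₁ = ⟨0 1; 1 0⟩
2) trace h;k:
  e0=(1,0) h→(1,1) k→(0,0)
  e1=(0,1) h→(1,0) k→(1,1)
  composite₂ = ⟨0 1; 0 1⟩
Equal? distinct morphisms ✗

Answer: DOES NOT COMMUTE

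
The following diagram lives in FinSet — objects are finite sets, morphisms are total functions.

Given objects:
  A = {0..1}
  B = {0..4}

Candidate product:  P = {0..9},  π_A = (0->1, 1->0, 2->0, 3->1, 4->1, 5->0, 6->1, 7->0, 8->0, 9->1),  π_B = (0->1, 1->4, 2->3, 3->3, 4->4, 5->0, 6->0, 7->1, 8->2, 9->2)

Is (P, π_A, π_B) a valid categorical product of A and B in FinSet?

|A|·|B| = 2·5 = 10;  |P| = 10
Check the pairing map k ↦ (π_A(k), π_B(k)):
  0 -> (1,1)
  1 -> (0,4)
  2 -> (0,3)
  3 -> (1,3)
  4 -> (1,4)
  5 -> (0,0)
  6 -> (1,0)
  7 -> (0,1)
  8 -> (0,2)
  9 -> (1,2)
distinct pairs in image: 10 / 10 needed
  → bijection onto A×B; projections well-typed.

Answer: VALID PRODUCT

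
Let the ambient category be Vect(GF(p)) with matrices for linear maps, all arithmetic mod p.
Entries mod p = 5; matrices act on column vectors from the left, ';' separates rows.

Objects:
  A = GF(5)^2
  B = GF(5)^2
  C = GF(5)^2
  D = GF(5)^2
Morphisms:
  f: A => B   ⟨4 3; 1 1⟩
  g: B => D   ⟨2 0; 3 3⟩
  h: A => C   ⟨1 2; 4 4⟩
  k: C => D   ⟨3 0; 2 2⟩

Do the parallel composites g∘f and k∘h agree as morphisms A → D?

Answer: COMMUTES

Derivation:
Along f;g (path 1):
  e0=[1,0] f=>[4,1] g=>[3,0]
  e1=[0,1] f=>[3,1] g=>[1,2]
  composite₁ = ⟨3 1; 0 2⟩
Along h;k (path 2):
  e0=[1,0] h=>[1,4] k=>[3,0]
  e1=[0,1] h=>[2,4] k=>[1,2]
  composite₂ = ⟨3 1; 0 2⟩
Equal? equal; square commutes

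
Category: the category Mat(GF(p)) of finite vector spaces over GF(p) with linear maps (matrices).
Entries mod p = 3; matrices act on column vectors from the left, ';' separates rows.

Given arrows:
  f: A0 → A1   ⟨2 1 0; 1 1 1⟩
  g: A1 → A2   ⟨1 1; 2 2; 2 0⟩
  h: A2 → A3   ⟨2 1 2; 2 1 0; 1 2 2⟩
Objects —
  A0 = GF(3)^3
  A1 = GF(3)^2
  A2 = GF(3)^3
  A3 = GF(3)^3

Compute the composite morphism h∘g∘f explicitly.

Answer: ⟨2 0 1; 0 2 1; 2 2 2⟩

Work:
  e0=[1,0,0] f→[2,1] g→[0,0,1] h→[2,0,2]
  e1=[0,1,0] f→[1,1] g→[2,1,2] h→[0,2,2]
  e2=[0,0,1] f→[0,1] g→[1,2,0] h→[1,1,2]
result: ⟨2 0 1; 0 2 1; 2 2 2⟩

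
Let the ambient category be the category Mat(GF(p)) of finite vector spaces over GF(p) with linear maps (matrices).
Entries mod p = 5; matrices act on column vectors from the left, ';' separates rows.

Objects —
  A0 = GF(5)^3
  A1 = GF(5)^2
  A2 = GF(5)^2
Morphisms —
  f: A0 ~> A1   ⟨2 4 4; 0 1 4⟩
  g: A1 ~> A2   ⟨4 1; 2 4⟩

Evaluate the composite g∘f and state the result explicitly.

Answer: ⟨3 2 0; 4 2 4⟩

Derivation:
  e0=(1,0,0) f~>(2,0) g~>(3,4)
  e1=(0,1,0) f~>(4,1) g~>(2,2)
  e2=(0,0,1) f~>(4,4) g~>(0,4)
⟦path⟧: ⟨3 2 0; 4 2 4⟩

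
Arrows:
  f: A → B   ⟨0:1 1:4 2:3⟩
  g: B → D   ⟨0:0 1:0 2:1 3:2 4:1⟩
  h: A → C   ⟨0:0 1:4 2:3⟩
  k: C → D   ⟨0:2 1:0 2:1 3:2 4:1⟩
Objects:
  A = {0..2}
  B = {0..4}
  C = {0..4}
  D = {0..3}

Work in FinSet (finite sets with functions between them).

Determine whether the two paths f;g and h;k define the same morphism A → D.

Answer: DOES NOT COMMUTE

Derivation:
Path 1 = f;g:
  0 f→1 g→0
  1 f→4 g→1
  2 f→3 g→2
  ⟦path⟧₁ = ⟨0:0 1:1 2:2⟩
Path 2 = h;k:
  0 h→0 k→2
  1 h→4 k→1
  2 h→3 k→2
  ⟦path⟧₂ = ⟨0:2 1:1 2:2⟩
Equal? distinct morphisms ✗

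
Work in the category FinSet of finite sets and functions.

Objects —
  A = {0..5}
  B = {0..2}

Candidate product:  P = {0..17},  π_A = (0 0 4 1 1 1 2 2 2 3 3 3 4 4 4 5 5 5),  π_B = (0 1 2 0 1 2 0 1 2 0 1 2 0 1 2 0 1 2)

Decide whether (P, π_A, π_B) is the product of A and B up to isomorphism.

|A|·|B| = 6·3 = 18;  |P| = 18
Check the pairing map k ↦ (π_A(k), π_B(k)):
  0 : (0,0)
  1 : (0,1)
  2 : (4,2)
  3 : (1,0)
  4 : (1,1)
  5 : (1,2)
  6 : (2,0)
  7 : (2,1)
  8 : (2,2)
  9 : (3,0)
  10 : (3,1)
  11 : (3,2)
  12 : (4,0)
  13 : (4,1)
  14 : (4,2)  ✗ repeats pair of k=2
  15 : (5,0)
  16 : (5,1)
  17 : (5,2)
distinct pairs in image: 17 / 18 needed
  → (4,2) hit at k=2 and k=14

Answer: NOT A VALID PRODUCT — duplicate pair at indices 14,2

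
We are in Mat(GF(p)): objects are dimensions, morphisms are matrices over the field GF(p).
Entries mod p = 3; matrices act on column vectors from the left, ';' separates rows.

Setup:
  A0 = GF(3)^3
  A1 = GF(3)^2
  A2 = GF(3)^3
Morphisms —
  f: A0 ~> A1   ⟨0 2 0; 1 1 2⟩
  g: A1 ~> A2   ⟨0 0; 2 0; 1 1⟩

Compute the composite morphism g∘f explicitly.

Answer: ⟨0 0 0; 0 1 0; 1 0 2⟩

Derivation:
  e0=⟨1,0,0⟩ f~>⟨0,1⟩ g~>⟨0,0,1⟩
  e1=⟨0,1,0⟩ f~>⟨2,1⟩ g~>⟨0,1,0⟩
  e2=⟨0,0,1⟩ f~>⟨0,2⟩ g~>⟨0,0,2⟩
result: ⟨0 0 0; 0 1 0; 1 0 2⟩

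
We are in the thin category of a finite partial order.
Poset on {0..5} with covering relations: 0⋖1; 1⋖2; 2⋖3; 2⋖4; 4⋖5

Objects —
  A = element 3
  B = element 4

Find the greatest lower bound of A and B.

Lower bounds of A=3 and B=4: {0,1,2}
  0 <= 2
  1 <= 2
  2 <= 2
glb = 2

Answer: A∧B = 2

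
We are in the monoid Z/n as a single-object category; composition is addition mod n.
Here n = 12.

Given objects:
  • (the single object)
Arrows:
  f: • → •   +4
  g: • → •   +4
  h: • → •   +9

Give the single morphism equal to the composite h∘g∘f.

  0 +4≡4 +4≡8 +9≡5  (mod 12)
composite: +5

Answer: +5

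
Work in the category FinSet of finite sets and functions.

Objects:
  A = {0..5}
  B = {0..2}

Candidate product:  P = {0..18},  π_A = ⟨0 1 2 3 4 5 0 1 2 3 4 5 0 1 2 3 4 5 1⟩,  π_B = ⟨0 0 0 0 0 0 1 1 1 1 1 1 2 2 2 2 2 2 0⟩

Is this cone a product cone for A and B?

Answer: NOT A VALID PRODUCT — |P|=19 ≠ |A|·|B|=18

Work:
|A|·|B| = 6·3 = 18;  |P| = 19
  → cardinalities differ; no bijection possible.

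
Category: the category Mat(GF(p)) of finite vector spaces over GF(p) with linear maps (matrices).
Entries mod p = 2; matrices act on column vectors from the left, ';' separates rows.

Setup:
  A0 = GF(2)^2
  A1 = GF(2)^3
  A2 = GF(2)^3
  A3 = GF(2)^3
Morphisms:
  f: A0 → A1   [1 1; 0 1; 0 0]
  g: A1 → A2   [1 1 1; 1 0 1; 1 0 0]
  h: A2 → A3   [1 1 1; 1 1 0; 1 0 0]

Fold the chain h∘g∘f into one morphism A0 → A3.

  e0=[1,0] f→[1,0,0] g→[1,1,1] h→[1,0,1]
  e1=[0,1] f→[1,1,0] g→[0,1,1] h→[0,1,0]
composite: [1 0; 0 1; 1 0]

Answer: [1 0; 0 1; 1 0]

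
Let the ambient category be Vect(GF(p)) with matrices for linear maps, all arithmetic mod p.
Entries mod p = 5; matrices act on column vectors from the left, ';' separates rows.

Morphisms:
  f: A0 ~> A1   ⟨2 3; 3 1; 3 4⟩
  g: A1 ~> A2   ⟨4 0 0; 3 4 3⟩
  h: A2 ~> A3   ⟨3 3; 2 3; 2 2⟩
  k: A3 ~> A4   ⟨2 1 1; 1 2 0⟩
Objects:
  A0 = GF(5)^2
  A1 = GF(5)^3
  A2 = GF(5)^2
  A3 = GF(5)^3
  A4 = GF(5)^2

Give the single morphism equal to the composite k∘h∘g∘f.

  e0=(1,0) f~>(2,3,3) g~>(3,2) h~>(0,2,0) k~>(2,4)
  e1=(0,1) f~>(3,1,4) g~>(2,0) h~>(1,4,4) k~>(0,4)
⟦path⟧: ⟨2 0; 4 4⟩

Answer: ⟨2 0; 4 4⟩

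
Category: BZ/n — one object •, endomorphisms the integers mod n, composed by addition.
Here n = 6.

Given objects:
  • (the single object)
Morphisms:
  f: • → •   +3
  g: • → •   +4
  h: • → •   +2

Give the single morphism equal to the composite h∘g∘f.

Answer: +3

Trace:
  0 +3≡3 +4≡1 +2≡3  (mod 6)
composite: +3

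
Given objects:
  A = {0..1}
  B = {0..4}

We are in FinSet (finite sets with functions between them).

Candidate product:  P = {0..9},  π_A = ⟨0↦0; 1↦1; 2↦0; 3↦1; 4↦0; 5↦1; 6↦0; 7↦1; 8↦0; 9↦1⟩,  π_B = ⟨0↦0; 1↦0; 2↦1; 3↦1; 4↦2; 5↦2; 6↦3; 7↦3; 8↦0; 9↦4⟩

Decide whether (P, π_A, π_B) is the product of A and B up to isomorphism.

|A|·|B| = 2·5 = 10;  |P| = 10
Check the pairing map k ↦ (π_A(k), π_B(k)):
  0 ↦ (0,0)
  1 ↦ (1,0)
  2 ↦ (0,1)
  3 ↦ (1,1)
  4 ↦ (0,2)
  5 ↦ (1,2)
  6 ↦ (0,3)
  7 ↦ (1,3)
  8 ↦ (0,0)  ✗ repeats pair of k=0
  9 ↦ (1,4)
distinct pairs in image: 9 / 10 needed
  → (0,0) hit at k=0 and k=8

Answer: NOT A VALID PRODUCT — duplicate pair at indices 0,8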